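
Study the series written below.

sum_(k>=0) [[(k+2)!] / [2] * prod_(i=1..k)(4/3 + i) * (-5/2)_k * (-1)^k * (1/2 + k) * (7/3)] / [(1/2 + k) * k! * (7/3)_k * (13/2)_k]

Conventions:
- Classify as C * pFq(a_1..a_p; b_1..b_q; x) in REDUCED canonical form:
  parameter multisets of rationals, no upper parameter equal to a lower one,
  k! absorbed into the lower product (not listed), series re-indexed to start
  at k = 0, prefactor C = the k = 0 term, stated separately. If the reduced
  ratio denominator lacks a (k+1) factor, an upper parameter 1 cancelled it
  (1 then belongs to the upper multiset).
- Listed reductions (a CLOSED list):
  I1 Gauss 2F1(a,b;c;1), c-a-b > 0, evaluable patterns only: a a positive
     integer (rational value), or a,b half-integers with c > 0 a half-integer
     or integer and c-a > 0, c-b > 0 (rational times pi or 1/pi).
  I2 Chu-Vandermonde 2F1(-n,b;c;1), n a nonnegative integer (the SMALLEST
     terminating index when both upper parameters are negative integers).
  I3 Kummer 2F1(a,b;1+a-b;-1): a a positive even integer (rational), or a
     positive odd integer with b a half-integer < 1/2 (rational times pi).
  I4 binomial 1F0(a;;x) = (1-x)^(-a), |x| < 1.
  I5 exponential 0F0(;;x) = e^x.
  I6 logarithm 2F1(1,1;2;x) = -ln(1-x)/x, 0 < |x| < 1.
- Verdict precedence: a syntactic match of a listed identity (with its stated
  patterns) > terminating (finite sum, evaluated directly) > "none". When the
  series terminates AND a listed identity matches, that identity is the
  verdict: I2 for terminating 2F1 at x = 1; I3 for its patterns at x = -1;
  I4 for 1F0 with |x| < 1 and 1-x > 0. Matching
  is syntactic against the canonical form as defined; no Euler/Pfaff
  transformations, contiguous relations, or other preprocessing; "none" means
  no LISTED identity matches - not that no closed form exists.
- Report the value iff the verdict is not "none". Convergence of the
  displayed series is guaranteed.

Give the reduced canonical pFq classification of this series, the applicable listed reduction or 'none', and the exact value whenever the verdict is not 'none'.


Key observation: t_0 = 7/3 here, and the running product (C = 7/3, x = -1) telescopes to a rising factorial.
Term ratio: r(k) = (-1) * (k-5/2) (k+3) / [(k+13/2) (k+1)] - rational in k. x = (-1); t_0 = 7/3; negate the roots.

At argument -1: a 2F1 with upper {-5/2, 3}, lower {13/2}, scaled by C = 7/3. Verdict: Kummer (I3) applies (x = -1; c = 13/2 equals 1+a-b for upper {-5/2, 3}: listed pattern). Its exact value is (8085/4096) * pi.


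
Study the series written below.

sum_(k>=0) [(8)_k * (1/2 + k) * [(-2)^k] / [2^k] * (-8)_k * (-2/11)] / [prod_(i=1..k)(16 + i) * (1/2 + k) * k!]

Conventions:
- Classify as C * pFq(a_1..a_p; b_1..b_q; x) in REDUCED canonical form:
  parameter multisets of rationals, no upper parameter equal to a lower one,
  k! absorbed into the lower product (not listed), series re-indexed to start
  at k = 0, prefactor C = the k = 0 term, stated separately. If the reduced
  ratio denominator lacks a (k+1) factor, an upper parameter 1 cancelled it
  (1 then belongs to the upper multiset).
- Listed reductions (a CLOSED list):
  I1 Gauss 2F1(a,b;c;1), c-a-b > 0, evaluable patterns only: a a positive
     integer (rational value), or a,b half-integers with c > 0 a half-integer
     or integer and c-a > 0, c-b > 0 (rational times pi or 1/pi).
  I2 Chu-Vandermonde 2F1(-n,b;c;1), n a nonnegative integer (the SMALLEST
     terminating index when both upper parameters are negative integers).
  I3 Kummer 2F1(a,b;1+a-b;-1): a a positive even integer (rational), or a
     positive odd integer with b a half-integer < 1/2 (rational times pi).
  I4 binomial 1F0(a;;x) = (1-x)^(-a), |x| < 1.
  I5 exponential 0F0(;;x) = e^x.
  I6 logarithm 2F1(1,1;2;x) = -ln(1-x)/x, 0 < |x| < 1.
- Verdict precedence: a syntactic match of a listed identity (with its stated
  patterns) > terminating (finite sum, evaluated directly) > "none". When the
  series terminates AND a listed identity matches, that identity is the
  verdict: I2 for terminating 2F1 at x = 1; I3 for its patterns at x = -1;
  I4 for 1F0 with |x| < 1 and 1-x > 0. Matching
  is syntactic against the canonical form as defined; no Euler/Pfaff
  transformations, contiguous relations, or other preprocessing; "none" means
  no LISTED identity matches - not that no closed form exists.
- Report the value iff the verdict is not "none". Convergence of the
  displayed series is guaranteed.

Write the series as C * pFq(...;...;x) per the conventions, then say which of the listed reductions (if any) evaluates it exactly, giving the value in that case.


The tell: t_0 being -2/11, the factor k + 1/2 cancels (top and bottom), leaving prefactor -2/11.
Adjacent-term ratio: r(k) = (-1) * (k-8) (k+8) / [(k+17) (k+1)] - rational in k. x = (-1); t_0 = -2/11; negate the roots.

Prefactor -2/11, argument -1: 2F1 with upper {-8, 8} over lower {17}. Verdict (x = -1): Kummer (I3) applies (x = -1; c = 17 equals 1+a-b for upper {-8, 8}: listed pattern). Value: -52/11.


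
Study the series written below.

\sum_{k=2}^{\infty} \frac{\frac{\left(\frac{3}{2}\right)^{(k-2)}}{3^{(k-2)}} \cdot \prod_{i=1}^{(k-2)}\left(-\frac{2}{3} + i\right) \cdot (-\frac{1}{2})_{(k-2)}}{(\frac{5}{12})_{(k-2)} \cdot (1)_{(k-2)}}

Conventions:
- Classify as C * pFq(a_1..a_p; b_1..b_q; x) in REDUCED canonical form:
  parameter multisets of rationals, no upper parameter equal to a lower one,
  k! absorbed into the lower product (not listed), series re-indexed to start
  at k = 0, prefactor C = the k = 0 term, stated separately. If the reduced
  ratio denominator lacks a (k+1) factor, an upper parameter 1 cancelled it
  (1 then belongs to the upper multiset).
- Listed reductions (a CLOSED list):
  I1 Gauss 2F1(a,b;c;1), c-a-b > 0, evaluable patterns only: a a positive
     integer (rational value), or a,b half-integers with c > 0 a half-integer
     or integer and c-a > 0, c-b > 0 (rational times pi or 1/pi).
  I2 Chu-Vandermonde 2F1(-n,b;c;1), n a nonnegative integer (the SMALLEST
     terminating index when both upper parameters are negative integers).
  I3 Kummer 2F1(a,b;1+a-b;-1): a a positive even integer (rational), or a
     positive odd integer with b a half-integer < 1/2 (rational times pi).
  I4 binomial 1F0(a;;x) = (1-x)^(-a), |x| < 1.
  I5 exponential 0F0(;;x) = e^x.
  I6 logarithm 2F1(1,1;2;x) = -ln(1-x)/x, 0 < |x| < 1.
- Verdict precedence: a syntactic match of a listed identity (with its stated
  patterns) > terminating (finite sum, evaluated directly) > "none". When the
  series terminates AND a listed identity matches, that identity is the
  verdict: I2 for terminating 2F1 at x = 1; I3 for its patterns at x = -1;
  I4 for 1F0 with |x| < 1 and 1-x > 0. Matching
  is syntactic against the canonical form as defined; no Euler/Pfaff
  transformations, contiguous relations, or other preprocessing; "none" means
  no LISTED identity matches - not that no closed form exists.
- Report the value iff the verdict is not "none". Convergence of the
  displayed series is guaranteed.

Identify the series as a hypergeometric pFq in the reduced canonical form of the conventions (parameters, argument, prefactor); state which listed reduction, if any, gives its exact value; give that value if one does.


Canonical form: C = 1 times 2F1 with upper {-\frac{1}{2}, \frac{1}{3}}, lower {\frac{5}{12}}, x = \frac{1}{2}. Verdict: none - at argument \frac{1}{2} the multisets {-\frac{1}{2}, \frac{1}{3}} ; {\frac{5}{12}} match no listed identity.

The tell: with t_0 = 1, (1)_k (C = 1, x = 1/2) is k! itself.
Term ratio: r(k) = \frac{1}{2} * (k-\frac{1}{2}) (k+\frac{1}{3}) / [(k+\frac{5}{12}) (k+1)] - poly over poly, x = \frac{1}{2} from leading terms; C = 1 at k = 0.


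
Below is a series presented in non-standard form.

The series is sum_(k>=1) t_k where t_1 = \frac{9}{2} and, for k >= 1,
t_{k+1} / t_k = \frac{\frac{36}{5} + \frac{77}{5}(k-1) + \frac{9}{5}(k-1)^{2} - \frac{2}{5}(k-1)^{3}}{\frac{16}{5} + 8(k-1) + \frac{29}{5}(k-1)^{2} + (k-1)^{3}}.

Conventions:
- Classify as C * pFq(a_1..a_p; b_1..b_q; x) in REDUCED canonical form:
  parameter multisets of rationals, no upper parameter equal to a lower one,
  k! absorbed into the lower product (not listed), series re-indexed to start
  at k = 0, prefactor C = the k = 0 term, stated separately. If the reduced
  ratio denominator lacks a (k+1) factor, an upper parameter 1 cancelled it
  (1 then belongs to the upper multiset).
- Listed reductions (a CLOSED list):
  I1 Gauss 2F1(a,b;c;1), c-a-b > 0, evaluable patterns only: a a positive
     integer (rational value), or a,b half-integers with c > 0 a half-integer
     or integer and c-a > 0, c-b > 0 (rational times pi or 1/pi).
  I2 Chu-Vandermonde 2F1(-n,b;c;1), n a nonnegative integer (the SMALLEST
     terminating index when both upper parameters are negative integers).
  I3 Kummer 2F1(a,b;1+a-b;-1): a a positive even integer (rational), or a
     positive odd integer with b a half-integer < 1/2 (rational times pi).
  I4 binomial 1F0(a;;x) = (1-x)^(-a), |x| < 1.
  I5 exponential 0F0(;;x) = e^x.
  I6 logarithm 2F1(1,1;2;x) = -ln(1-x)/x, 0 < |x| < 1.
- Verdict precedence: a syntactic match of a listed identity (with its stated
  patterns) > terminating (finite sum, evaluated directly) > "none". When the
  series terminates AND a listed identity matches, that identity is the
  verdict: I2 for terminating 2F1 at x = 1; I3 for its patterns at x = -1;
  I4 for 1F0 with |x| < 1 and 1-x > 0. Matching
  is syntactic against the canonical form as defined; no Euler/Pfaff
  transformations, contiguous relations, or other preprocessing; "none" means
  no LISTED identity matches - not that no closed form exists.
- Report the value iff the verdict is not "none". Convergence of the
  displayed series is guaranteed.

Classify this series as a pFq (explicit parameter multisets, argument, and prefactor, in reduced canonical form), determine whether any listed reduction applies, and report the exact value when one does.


Reduced: x = -\frac{2}{5}, 2F1, upper = {-9, \frac{1}{2}}, lower = {\frac{4}{5}}, C = \frac{9}{2}. Verdict: terminating (-9 upstairs). 10 nonzero terms in all; added directly. Sum: \frac{466347645}{9591808}.

The tell: t_0 being \frac{9}{2}, the expanded ratio factors over Q; C = 9/2, roots give parameters.
Ratio: r(k) = -\frac{2}{5} * (k-9) (k+\frac{1}{2}) / [(k+\frac{4}{5}) (k+1)] - rational; roots negated = parameters, x = -\frac{2}{5}, C = \frac{9}{2}.


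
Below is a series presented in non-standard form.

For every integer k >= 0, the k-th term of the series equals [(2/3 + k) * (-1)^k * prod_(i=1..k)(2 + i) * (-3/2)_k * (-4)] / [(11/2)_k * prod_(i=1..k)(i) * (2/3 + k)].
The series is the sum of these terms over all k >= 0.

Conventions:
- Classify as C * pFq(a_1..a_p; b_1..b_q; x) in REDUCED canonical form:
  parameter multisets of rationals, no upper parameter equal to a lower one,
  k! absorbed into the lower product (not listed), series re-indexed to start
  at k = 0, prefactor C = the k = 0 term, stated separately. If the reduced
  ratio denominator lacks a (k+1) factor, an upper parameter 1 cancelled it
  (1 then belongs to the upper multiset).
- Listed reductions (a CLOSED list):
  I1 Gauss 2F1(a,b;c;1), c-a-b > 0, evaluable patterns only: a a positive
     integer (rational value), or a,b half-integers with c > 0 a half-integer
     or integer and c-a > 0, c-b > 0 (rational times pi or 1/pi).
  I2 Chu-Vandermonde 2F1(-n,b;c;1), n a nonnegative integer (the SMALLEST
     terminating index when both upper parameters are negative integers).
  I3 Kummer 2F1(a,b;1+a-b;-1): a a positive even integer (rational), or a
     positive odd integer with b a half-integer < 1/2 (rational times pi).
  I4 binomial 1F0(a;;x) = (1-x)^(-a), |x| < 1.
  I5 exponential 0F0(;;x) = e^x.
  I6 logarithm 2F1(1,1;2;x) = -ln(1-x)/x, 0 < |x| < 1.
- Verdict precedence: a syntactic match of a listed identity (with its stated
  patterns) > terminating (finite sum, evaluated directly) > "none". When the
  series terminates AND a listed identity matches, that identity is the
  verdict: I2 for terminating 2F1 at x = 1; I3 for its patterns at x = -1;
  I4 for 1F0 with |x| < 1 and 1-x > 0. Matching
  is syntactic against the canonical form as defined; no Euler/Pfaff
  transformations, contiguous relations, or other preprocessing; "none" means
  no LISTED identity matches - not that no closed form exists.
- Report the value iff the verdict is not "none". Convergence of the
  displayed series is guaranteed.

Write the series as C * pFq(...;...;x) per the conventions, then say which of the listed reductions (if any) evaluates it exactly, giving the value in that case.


Prefactor -4, argument -1: 2F1 with upper {-3/2, 3} over lower {11/2}. Verdict: this is Kummer's theorem (I3) (x = -1; c = 11/2 equals 1+a-b for upper {-3/2, 3}: listed pattern). Exact value: (-315/128) * pi.

First insight: from the first term -4: the running product (C = -4) telescopes to a rising factorial.
Term ratio: r(k) = (-1) * (k-3/2) (k+3) / [(k+11/2) (k+1)] - rational in k. x = (-1); t_0 = -4; negate the roots.


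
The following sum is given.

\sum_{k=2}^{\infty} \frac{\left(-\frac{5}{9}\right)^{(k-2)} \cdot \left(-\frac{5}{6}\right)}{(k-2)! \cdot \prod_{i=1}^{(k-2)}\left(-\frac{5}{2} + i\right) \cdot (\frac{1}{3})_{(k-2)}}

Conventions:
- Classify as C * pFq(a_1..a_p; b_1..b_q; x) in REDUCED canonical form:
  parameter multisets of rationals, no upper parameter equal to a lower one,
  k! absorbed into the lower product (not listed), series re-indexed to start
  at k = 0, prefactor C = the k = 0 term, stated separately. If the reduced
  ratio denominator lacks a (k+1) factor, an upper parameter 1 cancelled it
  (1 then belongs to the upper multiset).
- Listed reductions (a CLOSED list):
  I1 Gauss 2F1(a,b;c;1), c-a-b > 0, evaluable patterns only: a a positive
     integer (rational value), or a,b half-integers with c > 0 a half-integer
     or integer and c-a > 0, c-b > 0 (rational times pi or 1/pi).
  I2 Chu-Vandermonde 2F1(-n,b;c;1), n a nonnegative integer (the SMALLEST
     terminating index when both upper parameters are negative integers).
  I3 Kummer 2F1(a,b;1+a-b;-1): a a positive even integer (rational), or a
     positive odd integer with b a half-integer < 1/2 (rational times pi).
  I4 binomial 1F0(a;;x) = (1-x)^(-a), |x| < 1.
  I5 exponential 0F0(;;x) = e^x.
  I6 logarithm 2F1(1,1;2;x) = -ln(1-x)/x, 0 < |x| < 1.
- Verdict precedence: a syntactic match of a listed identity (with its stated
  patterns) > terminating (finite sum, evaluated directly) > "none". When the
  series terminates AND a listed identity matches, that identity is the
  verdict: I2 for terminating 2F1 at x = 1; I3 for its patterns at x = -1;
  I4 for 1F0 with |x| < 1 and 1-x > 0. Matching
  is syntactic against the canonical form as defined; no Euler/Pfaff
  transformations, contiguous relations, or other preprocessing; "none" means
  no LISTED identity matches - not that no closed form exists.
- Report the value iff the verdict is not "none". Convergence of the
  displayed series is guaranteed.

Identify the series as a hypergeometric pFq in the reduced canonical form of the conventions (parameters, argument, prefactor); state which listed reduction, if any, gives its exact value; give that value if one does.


Classification (C = -\frac{5}{6}): 0F2 with upper {-}, lower {-\frac{3}{2}, \frac{1}{3}}, argument x = -\frac{5}{9}. Verdict: none - this 0F2 at x = -\frac{5}{9} matches no listed pattern, and upper {-} holds no stopper.

The tell: t_0 = -\frac{5}{6} here, and the lower running product (C = -5/6) is a rising factorial.
Consecutive-term ratio: r(k) = -\frac{5}{9} * 1 / [(k-\frac{3}{2}) (k+\frac{1}{3}) (k+1)] ; factor over Q: parameters, x = -\frac{5}{9}, and C = -\frac{5}{6}.


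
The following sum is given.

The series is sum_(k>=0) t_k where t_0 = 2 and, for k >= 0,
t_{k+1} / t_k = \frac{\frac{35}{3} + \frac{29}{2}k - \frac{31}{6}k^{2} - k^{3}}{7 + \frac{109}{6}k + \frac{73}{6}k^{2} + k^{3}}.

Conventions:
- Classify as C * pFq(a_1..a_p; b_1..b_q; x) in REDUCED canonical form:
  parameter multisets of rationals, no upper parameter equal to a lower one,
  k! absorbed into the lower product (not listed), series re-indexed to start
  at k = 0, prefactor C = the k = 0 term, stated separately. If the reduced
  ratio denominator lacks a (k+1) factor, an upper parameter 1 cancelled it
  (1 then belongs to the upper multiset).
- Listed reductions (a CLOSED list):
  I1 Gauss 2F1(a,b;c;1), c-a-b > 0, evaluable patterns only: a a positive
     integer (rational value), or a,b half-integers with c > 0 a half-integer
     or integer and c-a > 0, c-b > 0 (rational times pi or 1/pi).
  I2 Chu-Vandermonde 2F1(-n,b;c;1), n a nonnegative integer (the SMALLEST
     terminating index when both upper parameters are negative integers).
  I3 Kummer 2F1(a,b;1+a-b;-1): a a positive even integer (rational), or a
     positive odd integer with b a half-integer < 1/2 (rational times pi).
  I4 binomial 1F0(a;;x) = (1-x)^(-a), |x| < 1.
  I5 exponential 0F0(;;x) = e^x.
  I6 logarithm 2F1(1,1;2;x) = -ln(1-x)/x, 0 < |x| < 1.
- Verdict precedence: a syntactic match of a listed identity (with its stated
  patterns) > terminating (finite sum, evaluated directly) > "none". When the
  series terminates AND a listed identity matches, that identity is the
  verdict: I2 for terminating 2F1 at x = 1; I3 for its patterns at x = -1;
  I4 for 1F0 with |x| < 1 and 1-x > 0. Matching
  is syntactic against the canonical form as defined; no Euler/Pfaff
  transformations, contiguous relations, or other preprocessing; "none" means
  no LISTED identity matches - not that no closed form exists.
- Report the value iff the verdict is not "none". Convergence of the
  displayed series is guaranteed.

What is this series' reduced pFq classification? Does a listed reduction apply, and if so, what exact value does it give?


With C = 2: the canonical form is 2F1(-\frac{5}{2}, 7; \frac{21}{2}; -1). Verdict: Kummer's theorem (I3) applies (x = -1; c = \frac{21}{2} equals 1+a-b for upper {-\frac{5}{2}, 7}: listed pattern). Its exact value is \frac{4849845}{2097152} \cdot \pi.

Key step: with t_0 = 2, the expanded ratio factors over Q; prefactor 2, roots give parameters.
Ratio: r(k) = -1 * (k-\frac{5}{2}) (k+7) / [(k+\frac{21}{2}) (k+1)] - poly over poly, x = -1 from leading terms; C = 2 at k = 0.


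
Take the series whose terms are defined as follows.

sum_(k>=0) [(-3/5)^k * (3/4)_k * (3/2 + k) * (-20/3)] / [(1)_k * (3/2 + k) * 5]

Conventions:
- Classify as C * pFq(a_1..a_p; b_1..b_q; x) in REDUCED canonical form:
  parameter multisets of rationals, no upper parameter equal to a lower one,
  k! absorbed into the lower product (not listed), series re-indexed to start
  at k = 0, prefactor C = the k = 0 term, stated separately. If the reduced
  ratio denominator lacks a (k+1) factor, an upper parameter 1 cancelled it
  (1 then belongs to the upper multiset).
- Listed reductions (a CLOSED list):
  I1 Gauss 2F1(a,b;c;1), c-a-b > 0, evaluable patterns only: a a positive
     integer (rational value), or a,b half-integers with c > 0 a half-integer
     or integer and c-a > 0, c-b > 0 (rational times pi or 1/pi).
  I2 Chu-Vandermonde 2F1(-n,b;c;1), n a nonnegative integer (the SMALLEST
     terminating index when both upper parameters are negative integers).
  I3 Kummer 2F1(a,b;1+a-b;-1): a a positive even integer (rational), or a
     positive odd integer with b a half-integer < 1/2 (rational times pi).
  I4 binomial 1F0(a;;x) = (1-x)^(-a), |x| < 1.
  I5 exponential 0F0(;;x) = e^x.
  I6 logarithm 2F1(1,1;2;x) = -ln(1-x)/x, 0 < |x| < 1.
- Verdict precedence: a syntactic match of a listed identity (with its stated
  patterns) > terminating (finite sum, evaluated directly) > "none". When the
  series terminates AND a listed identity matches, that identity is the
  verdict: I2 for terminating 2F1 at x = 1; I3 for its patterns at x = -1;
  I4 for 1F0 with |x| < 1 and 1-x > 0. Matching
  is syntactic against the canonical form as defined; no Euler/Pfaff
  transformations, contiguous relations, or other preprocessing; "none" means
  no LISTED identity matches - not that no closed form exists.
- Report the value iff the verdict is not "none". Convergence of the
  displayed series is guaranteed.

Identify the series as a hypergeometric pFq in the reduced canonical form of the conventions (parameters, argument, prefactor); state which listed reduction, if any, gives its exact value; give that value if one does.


Classification (C = -4/3): 1F0 with upper {3/4}, lower {-}, argument x = -3/5. Verdict (x = -3/5): the I4 binomial reduction applies (the 1F0 binomial series: exponent -3/4, x = -3/5). Sum: (-4/3) * (8/5)^(-3/4).

Key observation: from the first term -4/3: (1)_k (C = -4/3, x = -3/5) is k! itself.
Term ratio: r(k) = (-3/5) * (k+3/4) / [(k+1)] - rational in k, leading ratio (-3/5); with t_0 = -4/3, classification follows.


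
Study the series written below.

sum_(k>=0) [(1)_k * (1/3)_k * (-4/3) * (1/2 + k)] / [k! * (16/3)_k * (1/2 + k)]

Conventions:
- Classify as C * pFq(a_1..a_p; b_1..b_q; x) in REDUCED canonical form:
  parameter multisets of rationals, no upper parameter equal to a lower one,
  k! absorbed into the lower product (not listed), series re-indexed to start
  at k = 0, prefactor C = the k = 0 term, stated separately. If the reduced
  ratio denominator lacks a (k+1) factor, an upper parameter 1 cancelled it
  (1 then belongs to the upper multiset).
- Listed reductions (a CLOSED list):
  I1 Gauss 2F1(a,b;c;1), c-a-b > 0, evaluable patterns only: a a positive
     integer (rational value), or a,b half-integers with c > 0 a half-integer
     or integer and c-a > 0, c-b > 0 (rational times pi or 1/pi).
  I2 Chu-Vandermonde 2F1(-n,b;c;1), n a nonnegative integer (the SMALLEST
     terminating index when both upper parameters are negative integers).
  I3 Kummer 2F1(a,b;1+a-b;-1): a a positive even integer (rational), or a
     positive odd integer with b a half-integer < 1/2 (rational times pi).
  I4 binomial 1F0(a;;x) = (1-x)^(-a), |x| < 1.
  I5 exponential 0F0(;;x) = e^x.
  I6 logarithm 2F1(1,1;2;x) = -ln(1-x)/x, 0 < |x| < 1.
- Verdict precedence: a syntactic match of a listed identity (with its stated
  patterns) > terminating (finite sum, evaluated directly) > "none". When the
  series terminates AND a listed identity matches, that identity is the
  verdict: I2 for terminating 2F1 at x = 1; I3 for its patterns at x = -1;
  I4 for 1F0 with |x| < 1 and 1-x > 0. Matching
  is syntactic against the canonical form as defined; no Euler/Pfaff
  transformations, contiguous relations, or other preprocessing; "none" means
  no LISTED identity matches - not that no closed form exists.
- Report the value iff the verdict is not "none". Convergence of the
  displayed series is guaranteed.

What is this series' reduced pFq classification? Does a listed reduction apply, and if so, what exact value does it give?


Reduced: x = 1, 2F1, upper = {1/3, 1}, lower = {16/3}, C = -4/3. Verdict: this is Gauss's theorem (I1) (x = 1: the Gamma ratio telescopes since c-a-b = 4 > 0 and a = 1 in Z>0). Exact value: -13/9.

First insight: t_0 being -4/3, the factor k + 1/2 cancels (top and bottom), leaving C = -4/3.
Adjacent-term ratio: r(k) = 1 * (k+1/3) (k+1) / [(k+16/3) (k+1)] - rational in k. x = 1; t_0 = -4/3; negate the roots.


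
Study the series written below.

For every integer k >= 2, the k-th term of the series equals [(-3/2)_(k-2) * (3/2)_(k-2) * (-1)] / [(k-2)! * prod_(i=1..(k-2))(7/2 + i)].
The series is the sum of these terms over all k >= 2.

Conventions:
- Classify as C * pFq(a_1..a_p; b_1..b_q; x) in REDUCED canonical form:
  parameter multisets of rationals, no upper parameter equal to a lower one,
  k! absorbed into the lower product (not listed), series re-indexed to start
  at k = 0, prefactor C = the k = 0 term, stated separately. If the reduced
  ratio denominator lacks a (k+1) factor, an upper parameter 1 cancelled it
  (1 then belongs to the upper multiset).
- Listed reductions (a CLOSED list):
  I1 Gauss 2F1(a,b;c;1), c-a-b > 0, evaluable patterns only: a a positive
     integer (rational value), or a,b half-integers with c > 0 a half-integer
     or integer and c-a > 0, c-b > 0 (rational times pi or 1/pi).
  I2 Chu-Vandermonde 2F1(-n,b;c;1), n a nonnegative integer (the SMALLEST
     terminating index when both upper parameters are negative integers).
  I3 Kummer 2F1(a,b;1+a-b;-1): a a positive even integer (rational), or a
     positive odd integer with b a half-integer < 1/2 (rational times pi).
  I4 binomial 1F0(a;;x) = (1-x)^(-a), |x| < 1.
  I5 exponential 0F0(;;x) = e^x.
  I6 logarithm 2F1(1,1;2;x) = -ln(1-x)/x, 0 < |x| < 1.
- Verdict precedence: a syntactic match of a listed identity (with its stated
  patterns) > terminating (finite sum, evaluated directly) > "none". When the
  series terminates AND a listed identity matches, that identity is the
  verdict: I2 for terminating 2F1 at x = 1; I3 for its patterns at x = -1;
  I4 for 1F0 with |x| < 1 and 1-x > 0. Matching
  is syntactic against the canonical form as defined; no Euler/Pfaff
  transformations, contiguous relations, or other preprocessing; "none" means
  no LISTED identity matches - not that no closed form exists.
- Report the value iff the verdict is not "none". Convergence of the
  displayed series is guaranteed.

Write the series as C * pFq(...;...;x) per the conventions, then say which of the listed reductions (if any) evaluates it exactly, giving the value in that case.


This is -1 * 2F1(-3/2, 3/2; 9/2; 1) in reduced canonical form. Verdict: the half-integer Gauss pattern (I1) matches (x = 1; upper {-3/2, 3/2} half-integers, c = 9/2 in the evaluable pattern). Exact value: (-735/4096) * pi.

Key observation: x = 1 and the lower running product (C = -1, x = 1) is a rising factorial.
Ratio: r(k) = 1 * (k-3/2) (k+3/2) / [(k+9/2) (k+1)] - poly over poly, x = 1 from leading terms; C = -1 at k = 0.


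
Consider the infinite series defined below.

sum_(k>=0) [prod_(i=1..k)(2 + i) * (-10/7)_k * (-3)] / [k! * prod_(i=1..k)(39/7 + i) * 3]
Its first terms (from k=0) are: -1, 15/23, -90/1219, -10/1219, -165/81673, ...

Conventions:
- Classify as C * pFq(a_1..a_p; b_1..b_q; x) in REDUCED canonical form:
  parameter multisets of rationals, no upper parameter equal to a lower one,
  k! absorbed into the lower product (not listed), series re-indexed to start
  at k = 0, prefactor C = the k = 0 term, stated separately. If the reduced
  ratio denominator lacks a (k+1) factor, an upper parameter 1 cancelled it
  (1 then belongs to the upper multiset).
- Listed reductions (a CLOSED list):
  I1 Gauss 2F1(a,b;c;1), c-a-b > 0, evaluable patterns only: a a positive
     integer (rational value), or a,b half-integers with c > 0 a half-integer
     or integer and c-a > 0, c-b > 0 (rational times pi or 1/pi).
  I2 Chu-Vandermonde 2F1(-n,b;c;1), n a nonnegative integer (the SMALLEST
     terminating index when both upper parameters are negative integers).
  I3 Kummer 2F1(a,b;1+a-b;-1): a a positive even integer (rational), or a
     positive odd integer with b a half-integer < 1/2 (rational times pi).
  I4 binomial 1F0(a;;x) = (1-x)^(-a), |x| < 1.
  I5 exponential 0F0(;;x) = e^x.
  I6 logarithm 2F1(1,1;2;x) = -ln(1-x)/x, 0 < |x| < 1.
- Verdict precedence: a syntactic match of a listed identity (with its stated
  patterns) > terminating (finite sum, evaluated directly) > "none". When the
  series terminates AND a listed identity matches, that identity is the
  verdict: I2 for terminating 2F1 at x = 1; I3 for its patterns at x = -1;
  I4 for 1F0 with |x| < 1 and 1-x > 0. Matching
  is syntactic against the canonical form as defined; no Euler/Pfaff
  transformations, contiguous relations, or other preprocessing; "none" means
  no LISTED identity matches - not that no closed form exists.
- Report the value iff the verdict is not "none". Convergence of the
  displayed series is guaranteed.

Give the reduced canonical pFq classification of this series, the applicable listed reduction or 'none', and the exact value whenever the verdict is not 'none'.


x = 1 here; the reduced form reads 2F1, upper {-10/7, 3}, lower {46/7}, C = -1. Verdict: the Gauss summation I1 fires (x = 1: the Gamma ratio telescopes since c-a-b = 5 > 0 and a = 3 in Z>0). Sum: -1040/2401.

Structural cue: from the first term -1: the constant factors (C = -1, x = 1) combine into one prefactor.
Consecutive-term ratio: r(k) = 1 * (k-10/7) (k+3) / [(k+46/7) (k+1)] - rational in k. x = 1; t_0 = -1; negate the roots.


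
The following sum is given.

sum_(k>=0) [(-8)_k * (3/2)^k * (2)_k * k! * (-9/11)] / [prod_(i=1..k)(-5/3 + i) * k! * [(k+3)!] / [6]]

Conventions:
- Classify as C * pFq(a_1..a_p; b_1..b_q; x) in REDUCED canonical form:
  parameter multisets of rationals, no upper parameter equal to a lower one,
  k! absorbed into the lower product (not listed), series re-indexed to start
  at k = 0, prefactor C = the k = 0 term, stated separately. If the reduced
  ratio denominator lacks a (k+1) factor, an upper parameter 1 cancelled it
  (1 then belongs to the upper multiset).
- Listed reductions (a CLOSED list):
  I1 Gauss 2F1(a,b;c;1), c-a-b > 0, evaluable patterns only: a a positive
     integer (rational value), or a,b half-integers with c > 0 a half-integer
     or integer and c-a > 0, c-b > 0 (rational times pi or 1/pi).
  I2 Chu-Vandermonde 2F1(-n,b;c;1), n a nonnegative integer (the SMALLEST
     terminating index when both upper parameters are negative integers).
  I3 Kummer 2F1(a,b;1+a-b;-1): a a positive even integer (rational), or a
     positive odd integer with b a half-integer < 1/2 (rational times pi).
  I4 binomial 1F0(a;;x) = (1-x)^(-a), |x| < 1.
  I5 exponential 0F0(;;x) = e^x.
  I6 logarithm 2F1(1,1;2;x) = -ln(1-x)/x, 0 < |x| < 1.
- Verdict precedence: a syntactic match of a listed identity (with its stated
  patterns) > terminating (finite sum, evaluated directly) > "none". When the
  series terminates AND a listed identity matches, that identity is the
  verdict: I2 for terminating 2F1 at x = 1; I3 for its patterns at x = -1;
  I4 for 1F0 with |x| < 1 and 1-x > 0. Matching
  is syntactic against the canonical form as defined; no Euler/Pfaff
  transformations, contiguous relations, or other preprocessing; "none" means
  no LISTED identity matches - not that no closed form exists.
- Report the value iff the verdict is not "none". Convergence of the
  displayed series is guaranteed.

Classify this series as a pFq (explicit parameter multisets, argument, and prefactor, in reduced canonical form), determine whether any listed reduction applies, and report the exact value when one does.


First insight: t_0 = -9/11 here, and the denominator's factorial ratio (C = -9/11, x = 3/2) is a lower Pochhammer.
Step ratio: r(k) = (3/2) * (k-8) (k+1) (k+2) / [(k-2/3) (k+4) (k+1)] - rational in k. x = (3/2); t_0 = -9/11; negate the roots.

x = 3/2 here; the reduced form reads 3F2, upper {-8, 1, 2}, lower {-2/3, 4}, C = -9/11. Verdict: terminating at k = 8: the factor (-8)_k kills every later term; summing the 9 survivors is exact. Sum: 37239381/76510720.


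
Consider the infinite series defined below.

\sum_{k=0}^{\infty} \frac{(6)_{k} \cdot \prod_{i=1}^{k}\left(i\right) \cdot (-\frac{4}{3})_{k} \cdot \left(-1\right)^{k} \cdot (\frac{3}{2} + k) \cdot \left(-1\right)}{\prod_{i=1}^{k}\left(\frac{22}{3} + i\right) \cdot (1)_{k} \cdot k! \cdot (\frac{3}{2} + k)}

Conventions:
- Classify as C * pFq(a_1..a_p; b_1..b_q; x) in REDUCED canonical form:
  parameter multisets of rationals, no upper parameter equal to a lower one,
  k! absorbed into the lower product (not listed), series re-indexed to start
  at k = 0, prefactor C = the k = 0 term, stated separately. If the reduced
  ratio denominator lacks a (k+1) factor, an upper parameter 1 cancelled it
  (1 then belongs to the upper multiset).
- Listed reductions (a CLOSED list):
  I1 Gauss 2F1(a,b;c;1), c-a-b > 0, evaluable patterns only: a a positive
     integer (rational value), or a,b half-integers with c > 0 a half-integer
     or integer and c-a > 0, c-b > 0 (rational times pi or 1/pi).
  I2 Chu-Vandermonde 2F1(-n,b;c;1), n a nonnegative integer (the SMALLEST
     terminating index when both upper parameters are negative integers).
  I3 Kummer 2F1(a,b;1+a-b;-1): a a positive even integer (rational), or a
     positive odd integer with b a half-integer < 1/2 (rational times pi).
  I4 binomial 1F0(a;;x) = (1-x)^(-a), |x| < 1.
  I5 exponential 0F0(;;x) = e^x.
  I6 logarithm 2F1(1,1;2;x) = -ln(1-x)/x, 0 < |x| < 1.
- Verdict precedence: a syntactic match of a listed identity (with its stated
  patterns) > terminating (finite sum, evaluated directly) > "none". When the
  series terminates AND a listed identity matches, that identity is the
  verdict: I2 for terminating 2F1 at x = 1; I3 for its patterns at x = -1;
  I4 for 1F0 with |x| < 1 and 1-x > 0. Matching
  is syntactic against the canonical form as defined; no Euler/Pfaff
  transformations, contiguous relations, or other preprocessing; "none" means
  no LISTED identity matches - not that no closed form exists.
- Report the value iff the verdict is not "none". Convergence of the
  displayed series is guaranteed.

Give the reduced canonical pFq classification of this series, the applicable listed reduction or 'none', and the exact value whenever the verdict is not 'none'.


Reduced: x = -1, 2F1, upper = {-\frac{4}{3}, 6}, lower = {\frac{25}{3}}, C = -1. Verdict: Kummer's theorem (I3) fires (x = -1; c = \frac{25}{3} equals 1+a-b for upper {-\frac{4}{3}, 6}: listed pattern). Sum: -\frac{836}{405}.

Key observation: x = -1 and the parameter 1 appears in both the upper and lower lists and cancels (alongside the other common factor).
Adjacent-term ratio: r(k) = -1 * (k-\frac{4}{3}) (k+6) / [(k+\frac{25}{3}) (k+1)] ; factor over Q: parameters, x = -1, and C = -1.


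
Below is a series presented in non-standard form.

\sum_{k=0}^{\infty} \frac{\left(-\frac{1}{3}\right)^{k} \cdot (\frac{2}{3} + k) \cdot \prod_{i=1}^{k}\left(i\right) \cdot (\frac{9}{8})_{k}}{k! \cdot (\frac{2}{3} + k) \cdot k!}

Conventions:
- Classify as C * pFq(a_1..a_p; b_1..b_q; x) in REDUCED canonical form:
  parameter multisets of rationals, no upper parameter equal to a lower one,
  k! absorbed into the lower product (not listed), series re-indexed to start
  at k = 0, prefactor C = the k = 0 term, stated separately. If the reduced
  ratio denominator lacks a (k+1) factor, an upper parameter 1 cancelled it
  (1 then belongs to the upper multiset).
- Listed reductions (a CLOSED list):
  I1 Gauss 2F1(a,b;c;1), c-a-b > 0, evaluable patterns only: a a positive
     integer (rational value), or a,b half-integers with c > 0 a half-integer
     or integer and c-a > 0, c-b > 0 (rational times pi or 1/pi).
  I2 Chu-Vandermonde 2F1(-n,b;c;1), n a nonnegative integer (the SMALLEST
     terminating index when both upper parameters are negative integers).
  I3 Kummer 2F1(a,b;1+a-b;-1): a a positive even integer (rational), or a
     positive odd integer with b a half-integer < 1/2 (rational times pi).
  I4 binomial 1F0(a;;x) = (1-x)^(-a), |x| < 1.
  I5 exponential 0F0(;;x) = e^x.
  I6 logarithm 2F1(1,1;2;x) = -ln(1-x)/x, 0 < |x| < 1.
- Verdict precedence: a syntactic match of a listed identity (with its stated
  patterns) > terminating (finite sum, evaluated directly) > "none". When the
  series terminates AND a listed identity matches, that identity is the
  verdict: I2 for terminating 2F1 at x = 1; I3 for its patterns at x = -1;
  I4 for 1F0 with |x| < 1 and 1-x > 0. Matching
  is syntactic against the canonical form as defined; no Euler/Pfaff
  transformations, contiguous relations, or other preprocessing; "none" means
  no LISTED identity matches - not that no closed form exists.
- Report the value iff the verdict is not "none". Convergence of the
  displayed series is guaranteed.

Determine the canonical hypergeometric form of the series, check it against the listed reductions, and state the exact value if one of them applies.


Canonical form: C = 1 times 1F0 with upper {\frac{9}{8}}, lower {-}, x = -\frac{1}{3}. Verdict: the binomial series (I4) applies (the 1F0 binomial series: exponent -9/8, x = -\frac{1}{3}). Exact value: \left(\frac{4}{3}\right)^{-\frac{9}{8}}.

Key observation: t_0 being 1, the running product (C = 1) telescopes to a rising factorial.
Step ratio: r(k) = -\frac{1}{3} * (k+\frac{9}{8}) / [(k+1)] - rational in k. x = -\frac{1}{3}; t_0 = 1; negate the roots.


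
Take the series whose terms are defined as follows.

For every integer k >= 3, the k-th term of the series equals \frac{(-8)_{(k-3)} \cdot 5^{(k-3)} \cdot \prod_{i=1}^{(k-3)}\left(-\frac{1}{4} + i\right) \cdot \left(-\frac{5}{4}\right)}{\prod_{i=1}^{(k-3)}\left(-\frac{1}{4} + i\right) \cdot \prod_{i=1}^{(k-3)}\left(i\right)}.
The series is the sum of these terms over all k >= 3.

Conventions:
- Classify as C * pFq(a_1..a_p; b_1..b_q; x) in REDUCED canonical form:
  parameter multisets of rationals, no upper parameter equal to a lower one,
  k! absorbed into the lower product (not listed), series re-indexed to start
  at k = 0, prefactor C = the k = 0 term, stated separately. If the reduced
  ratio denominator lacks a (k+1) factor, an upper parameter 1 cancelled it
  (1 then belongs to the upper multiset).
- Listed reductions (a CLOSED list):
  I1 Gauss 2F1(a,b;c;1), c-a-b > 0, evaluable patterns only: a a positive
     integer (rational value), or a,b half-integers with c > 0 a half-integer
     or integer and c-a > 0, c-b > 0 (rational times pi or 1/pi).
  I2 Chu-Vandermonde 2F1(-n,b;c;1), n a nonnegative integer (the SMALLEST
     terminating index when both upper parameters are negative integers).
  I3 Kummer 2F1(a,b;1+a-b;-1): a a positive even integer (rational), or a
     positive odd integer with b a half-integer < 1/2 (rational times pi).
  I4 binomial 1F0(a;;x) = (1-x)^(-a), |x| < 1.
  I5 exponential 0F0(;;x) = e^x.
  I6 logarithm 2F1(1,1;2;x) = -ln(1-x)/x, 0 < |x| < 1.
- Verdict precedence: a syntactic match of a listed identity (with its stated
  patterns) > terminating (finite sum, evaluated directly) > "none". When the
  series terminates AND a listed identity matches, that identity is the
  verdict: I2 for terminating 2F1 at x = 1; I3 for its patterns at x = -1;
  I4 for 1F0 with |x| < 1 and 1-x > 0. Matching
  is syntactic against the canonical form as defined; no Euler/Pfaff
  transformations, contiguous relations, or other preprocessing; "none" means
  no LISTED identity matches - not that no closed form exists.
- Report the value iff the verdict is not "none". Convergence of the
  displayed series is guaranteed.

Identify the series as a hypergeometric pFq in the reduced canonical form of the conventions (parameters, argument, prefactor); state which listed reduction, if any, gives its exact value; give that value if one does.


Canonical form: C = -\frac{5}{4} times 1F0 with upper {-8}, lower {-}, x = 5. Verdict: terminating. With -8 upstairs the series is a 9-term polynomial sum; evaluated term by term. Its exact value is -81920.

First insight: from the first term -\frac{5}{4}: the product of the first k integers (C = -5/4) is k!.
Term ratio: r(k) = 5 * (k-8) / [(k+1)] - rational; roots negated = parameters, x = 5, C = -\frac{5}{4}.


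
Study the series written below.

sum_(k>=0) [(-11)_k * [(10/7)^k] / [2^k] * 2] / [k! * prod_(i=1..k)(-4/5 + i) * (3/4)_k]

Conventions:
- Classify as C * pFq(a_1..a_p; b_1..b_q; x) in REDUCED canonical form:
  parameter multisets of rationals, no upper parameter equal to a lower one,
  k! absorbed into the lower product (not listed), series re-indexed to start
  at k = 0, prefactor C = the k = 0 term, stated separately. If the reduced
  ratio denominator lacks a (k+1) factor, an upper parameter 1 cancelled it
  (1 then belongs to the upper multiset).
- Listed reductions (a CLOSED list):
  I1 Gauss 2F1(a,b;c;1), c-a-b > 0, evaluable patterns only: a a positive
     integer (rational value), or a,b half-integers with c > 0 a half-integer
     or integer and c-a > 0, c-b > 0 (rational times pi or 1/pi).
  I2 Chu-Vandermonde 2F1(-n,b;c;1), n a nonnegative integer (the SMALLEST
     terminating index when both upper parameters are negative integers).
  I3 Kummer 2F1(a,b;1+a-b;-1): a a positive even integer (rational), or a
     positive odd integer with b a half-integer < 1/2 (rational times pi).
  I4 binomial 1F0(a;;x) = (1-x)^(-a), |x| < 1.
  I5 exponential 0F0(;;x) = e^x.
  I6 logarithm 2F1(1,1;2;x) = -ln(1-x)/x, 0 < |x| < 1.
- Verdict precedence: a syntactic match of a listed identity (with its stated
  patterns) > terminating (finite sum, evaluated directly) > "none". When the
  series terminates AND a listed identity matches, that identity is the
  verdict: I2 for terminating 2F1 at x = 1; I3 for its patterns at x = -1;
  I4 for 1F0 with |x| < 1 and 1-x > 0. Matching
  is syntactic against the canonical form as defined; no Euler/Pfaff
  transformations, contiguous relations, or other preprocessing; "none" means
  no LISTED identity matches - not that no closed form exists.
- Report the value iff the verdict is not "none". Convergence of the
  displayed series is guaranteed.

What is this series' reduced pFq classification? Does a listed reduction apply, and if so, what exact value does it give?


x = 5/7 here; the reduced form reads 1F2, upper {-11}, lower {1/5, 3/4}, C = 2. Verdict: terminating. With -11 upstairs the series is a 12-term polynomial sum; evaluated term by term. Hence: 13829515006433640723107801594937614/711233708173617213702675078027507.

Key observation: with t_0 = 2, the lower running product (C = 2, x = 5/7) is a rising factorial.
Consecutive-term ratio: r(k) = (5/7) * (k-11) / [(k+1/5) (k+3/4) (k+1)] - rational in k, leading ratio (5/7); with t_0 = 2, classification follows.
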